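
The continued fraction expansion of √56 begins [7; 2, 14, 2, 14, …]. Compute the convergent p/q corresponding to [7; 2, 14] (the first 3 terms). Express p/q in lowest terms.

Start with 14.
2 + 1/(14/1) = 2 + 1/14 = 29/14
7 + 1/(29/14) = 7 + 14/29 = 217/29

217/29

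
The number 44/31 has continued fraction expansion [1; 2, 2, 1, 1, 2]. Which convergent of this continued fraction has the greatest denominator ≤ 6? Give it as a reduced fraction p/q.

7/5

a_0 = 1: 1/1  (≤ bound)
a_1 = 2: 3/2  (≤ bound)
a_2 = 2: 7/5  (≤ bound)
a_3 = 1: 10/7  (> 6, stop)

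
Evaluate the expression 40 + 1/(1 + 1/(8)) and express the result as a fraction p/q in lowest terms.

Use the convergent recurrence hₖ = aₖ·hₖ₋₁ + hₖ₋₂ (and likewise for the denominators kₖ):
a_0 = 40: 40/1
a_1 = 1: 41/1
a_2 = 8: 368/9

368/9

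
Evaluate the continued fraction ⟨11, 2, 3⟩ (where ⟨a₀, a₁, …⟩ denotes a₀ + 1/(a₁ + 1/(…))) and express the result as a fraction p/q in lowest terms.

Start with 3.
2 + 1/(3/1) = 2 + 1/3 = 7/3
11 + 1/(7/3) = 11 + 3/7 = 80/7

80/7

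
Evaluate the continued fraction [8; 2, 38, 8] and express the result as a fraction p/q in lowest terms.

5249/618

Start with 8.
38 + 1/(8/1) = 38 + 1/8 = 305/8
2 + 1/(305/8) = 2 + 8/305 = 618/305
8 + 1/(618/305) = 8 + 305/618 = 5249/618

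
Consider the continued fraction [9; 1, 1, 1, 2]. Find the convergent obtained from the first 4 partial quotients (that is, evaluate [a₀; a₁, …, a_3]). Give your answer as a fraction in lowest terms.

29/3

Compute successive convergents:
a_0 = 9: 9/1
a_1 = 1: 10/1
a_2 = 1: 19/2
a_3 = 1: 29/3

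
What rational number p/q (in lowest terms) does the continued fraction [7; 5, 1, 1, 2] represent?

201/28

a_0 = 7: 7/1
a_1 = 5: 36/5
a_2 = 1: 43/6
a_3 = 1: 79/11
a_4 = 2: 201/28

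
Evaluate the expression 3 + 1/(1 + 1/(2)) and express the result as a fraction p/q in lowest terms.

Start with 2.
1 + 1/(2/1) = 1 + 1/2 = 3/2
3 + 1/(3/2) = 3 + 2/3 = 11/3

11/3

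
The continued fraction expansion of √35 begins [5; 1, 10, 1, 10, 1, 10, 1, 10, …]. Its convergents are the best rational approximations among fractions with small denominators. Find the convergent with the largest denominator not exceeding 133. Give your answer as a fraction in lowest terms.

a_0 = 5: 5/1  (≤ bound)
a_1 = 1: 6/1  (≤ bound)
a_2 = 10: 65/11  (≤ bound)
a_3 = 1: 71/12  (≤ bound)
a_4 = 10: 775/131  (≤ bound)
a_5 = 1: 846/143  (> 133, stop)

775/131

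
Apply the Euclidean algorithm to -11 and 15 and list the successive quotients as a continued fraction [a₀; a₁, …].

[-1; 3, 1, 3]

-11 = -1·15 + 4, so a_0 = -1
15 = 3·4 + 3, so a_1 = 3
4 = 1·3 + 1, so a_2 = 1
3 = 3·1 + 0, so a_3 = 3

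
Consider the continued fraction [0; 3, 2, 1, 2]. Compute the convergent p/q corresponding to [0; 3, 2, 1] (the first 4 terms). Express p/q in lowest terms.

3/10

Compute successive convergents:
a_0 = 0: 0/1
a_1 = 3: 1/3
a_2 = 2: 2/7
a_3 = 1: 3/10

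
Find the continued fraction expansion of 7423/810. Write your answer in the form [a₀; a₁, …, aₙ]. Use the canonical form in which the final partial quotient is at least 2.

Apply division with remainder until the remainder is 0:
⌊7423/810⌋ = 9, remainder 133
⌊810/133⌋ = 6, remainder 12
⌊133/12⌋ = 11, remainder 1
⌊12/1⌋ = 12, remainder 0

[9; 6, 11, 12]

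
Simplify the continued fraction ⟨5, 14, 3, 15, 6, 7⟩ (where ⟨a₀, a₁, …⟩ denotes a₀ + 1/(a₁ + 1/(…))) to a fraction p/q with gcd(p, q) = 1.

Collapse the nested fraction from the inside out:
Start with 7.
6 + 1/(7/1) = 6 + 1/7 = 43/7
15 + 1/(43/7) = 15 + 7/43 = 652/43
3 + 1/(652/43) = 3 + 43/652 = 1999/652
14 + 1/(1999/652) = 14 + 652/1999 = 28638/1999
5 + 1/(28638/1999) = 5 + 1999/28638 = 145189/28638

145189/28638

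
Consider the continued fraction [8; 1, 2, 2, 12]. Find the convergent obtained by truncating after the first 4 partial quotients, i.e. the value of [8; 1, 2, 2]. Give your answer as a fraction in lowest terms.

Use the convergent recurrence hₖ = aₖ·hₖ₋₁ + hₖ₋₂ (and likewise for the denominators kₖ):
a_0 = 8: 8/1
a_1 = 1: 9/1
a_2 = 2: 26/3
a_3 = 2: 61/7

61/7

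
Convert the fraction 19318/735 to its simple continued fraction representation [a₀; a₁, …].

⌊19318/735⌋ = 26, remainder 208
⌊735/208⌋ = 3, remainder 111
⌊208/111⌋ = 1, remainder 97
⌊111/97⌋ = 1, remainder 14
⌊97/14⌋ = 6, remainder 13
⌊14/13⌋ = 1, remainder 1
⌊13/1⌋ = 13, remainder 0

[26; 3, 1, 1, 6, 1, 13]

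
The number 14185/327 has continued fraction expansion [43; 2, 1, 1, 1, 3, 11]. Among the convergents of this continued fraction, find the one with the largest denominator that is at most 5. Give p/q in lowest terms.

a_0 = 43: 43/1  (≤ bound)
a_1 = 2: 87/2  (≤ bound)
a_2 = 1: 130/3  (≤ bound)
a_3 = 1: 217/5  (≤ bound)
a_4 = 1: 347/8  (> 5, stop)

217/5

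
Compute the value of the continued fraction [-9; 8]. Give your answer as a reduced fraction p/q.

Collapse the nested fraction from the inside out:
Start with 8.
-9 + 1/(8/1) = -9 + 1/8 = -71/8

-71/8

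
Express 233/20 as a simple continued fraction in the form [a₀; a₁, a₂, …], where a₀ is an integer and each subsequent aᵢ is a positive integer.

233 = 11·20 + 13, so a_0 = 11
20 = 1·13 + 7, so a_1 = 1
13 = 1·7 + 6, so a_2 = 1
7 = 1·6 + 1, so a_3 = 1
6 = 6·1 + 0, so a_4 = 6

[11; 1, 1, 1, 6]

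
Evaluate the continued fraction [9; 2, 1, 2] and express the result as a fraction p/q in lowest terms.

Collapse the nested fraction from the inside out:
Start with 2.
1 + 1/(2/1) = 1 + 1/2 = 3/2
2 + 1/(3/2) = 2 + 2/3 = 8/3
9 + 1/(8/3) = 9 + 3/8 = 75/8

75/8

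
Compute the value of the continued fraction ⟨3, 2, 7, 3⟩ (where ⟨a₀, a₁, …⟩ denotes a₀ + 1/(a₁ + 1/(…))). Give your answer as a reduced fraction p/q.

163/47

Start with 3.
7 + 1/(3/1) = 7 + 1/3 = 22/3
2 + 1/(22/3) = 2 + 3/22 = 47/22
3 + 1/(47/22) = 3 + 22/47 = 163/47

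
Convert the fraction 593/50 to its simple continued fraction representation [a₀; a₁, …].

[11; 1, 6, 7]

593 = 11·50 + 43, so a_0 = 11
50 = 1·43 + 7, so a_1 = 1
43 = 6·7 + 1, so a_2 = 6
7 = 7·1 + 0, so a_3 = 7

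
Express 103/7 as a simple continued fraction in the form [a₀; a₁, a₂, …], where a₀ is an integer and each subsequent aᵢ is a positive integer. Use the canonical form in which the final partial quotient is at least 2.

[14; 1, 2, 2]

103 = 14·7 + 5, so a_0 = 14
7 = 1·5 + 2, so a_1 = 1
5 = 2·2 + 1, so a_2 = 2
2 = 2·1 + 0, so a_3 = 2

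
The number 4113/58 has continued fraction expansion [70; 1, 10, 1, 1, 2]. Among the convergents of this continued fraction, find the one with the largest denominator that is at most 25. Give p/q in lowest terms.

1631/23

List convergents until the denominator exceeds the bound:
a_0 = 70: 70/1  (≤ bound)
a_1 = 1: 71/1  (≤ bound)
a_2 = 10: 780/11  (≤ bound)
a_3 = 1: 851/12  (≤ bound)
a_4 = 1: 1631/23  (≤ bound)
a_5 = 2: 4113/58  (> 25, stop)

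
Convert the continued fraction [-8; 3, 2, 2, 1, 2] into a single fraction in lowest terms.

-501/65

a_0 = -8: -8/1
a_1 = 3: -23/3
a_2 = 2: -54/7
a_3 = 2: -131/17
a_4 = 1: -185/24
a_5 = 2: -501/65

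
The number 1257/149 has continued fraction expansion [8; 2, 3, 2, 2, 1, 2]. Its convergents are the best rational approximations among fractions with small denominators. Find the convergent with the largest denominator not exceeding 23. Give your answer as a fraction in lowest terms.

List convergents until the denominator exceeds the bound:
a_0 = 8: 8/1  (≤ bound)
a_1 = 2: 17/2  (≤ bound)
a_2 = 3: 59/7  (≤ bound)
a_3 = 2: 135/16  (≤ bound)
a_4 = 2: 329/39  (> 23, stop)

135/16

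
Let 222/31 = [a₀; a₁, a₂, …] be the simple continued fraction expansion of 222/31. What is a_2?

5

222 ÷ 31 → quotient 7, remainder 5
31 ÷ 5 → quotient 6, remainder 1
5 ÷ 1 → quotient 5, remainder 0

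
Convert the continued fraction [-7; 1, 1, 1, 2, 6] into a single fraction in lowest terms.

Compute successive convergents:
a_0 = -7: -7/1
a_1 = 1: -6/1
a_2 = 1: -13/2
a_3 = 1: -19/3
a_4 = 2: -51/8
a_5 = 6: -325/51

-325/51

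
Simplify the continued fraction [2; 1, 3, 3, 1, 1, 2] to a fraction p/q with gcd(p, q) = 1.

Starting at the tail and folding back:
Start with 2.
1 + 1/(2/1) = 1 + 1/2 = 3/2
1 + 1/(3/2) = 1 + 2/3 = 5/3
3 + 1/(5/3) = 3 + 3/5 = 18/5
3 + 1/(18/5) = 3 + 5/18 = 59/18
1 + 1/(59/18) = 1 + 18/59 = 77/59
2 + 1/(77/59) = 2 + 59/77 = 213/77

213/77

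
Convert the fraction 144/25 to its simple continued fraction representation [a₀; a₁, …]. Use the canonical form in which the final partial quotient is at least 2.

144 = 5·25 + 19, so a_0 = 5
25 = 1·19 + 6, so a_1 = 1
19 = 3·6 + 1, so a_2 = 3
6 = 6·1 + 0, so a_3 = 6

[5; 1, 3, 6]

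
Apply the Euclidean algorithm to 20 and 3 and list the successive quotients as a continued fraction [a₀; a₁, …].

20 = 6·3 + 2, so a_0 = 6
3 = 1·2 + 1, so a_1 = 1
2 = 2·1 + 0, so a_2 = 2

[6; 1, 2]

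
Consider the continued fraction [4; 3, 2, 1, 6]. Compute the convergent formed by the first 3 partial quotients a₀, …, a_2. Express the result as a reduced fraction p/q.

a_0 = 4: 4/1
a_1 = 3: 13/3
a_2 = 2: 30/7

30/7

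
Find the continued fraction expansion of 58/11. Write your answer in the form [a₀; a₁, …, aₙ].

[5; 3, 1, 2]

Repeatedly divide and take the remainder:
⌊58/11⌋ = 5, remainder 3
⌊11/3⌋ = 3, remainder 2
⌊3/2⌋ = 1, remainder 1
⌊2/1⌋ = 2, remainder 0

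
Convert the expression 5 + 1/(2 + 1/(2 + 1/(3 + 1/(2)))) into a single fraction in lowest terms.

Build up convergents one term at a time:
a_0 = 5: 5/1
a_1 = 2: 11/2
a_2 = 2: 27/5
a_3 = 3: 92/17
a_4 = 2: 211/39

211/39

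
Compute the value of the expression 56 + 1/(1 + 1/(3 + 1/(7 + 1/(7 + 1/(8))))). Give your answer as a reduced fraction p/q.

95638/1685

Use the convergent recurrence hₖ = aₖ·hₖ₋₁ + hₖ₋₂ (and likewise for the denominators kₖ):
a_0 = 56: 56/1
a_1 = 1: 57/1
a_2 = 3: 227/4
a_3 = 7: 1646/29
a_4 = 7: 11749/207
a_5 = 8: 95638/1685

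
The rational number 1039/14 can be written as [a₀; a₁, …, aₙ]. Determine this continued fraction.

[74; 4, 1, 2]

Apply division with remainder until the remainder is 0:
1039 = 74·14 + 3, so a_0 = 74
14 = 4·3 + 2, so a_1 = 4
3 = 1·2 + 1, so a_2 = 1
2 = 2·1 + 0, so a_3 = 2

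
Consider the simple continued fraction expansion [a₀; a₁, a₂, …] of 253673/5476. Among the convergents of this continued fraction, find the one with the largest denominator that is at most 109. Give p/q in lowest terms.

1714/37

a_0 = 46: 46/1  (≤ bound)
a_1 = 3: 139/3  (≤ bound)
a_2 = 12: 1714/37  (≤ bound)
a_3 = 3: 5281/114  (> 109, stop)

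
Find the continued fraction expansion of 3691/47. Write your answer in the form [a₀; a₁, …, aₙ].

Apply division with remainder until the remainder is 0:
⌊3691/47⌋ = 78, remainder 25
⌊47/25⌋ = 1, remainder 22
⌊25/22⌋ = 1, remainder 3
⌊22/3⌋ = 7, remainder 1
⌊3/1⌋ = 3, remainder 0

[78; 1, 1, 7, 3]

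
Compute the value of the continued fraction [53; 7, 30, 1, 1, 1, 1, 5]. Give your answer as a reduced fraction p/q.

320288/6027

a_0 = 53: 53/1
a_1 = 7: 372/7
a_2 = 30: 11213/211
a_3 = 1: 11585/218
a_4 = 1: 22798/429
a_5 = 1: 34383/647
a_6 = 1: 57181/1076
a_7 = 5: 320288/6027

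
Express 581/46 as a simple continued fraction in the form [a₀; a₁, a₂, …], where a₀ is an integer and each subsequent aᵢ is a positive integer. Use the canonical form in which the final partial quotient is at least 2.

[12; 1, 1, 1, 2, 2, 2]

⌊581/46⌋ = 12, remainder 29
⌊46/29⌋ = 1, remainder 17
⌊29/17⌋ = 1, remainder 12
⌊17/12⌋ = 1, remainder 5
⌊12/5⌋ = 2, remainder 2
⌊5/2⌋ = 2, remainder 1
⌊2/1⌋ = 2, remainder 0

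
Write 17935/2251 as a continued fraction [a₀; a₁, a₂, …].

⌊17935/2251⌋ = 7, remainder 2178
⌊2251/2178⌋ = 1, remainder 73
⌊2178/73⌋ = 29, remainder 61
⌊73/61⌋ = 1, remainder 12
⌊61/12⌋ = 5, remainder 1
⌊12/1⌋ = 12, remainder 0

[7; 1, 29, 1, 5, 12]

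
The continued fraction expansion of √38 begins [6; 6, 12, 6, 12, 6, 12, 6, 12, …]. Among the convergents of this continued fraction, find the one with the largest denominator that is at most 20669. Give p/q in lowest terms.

a_0 = 6: 6/1  (≤ bound)
a_1 = 6: 37/6  (≤ bound)
a_2 = 12: 450/73  (≤ bound)
a_3 = 6: 2737/444  (≤ bound)
a_4 = 12: 33294/5401  (≤ bound)
a_5 = 6: 202501/32850  (> 20669, stop)

33294/5401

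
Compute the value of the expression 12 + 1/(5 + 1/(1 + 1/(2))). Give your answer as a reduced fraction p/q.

Collapse the nested fraction from the inside out:
Start with 2.
1 + 1/(2/1) = 1 + 1/2 = 3/2
5 + 1/(3/2) = 5 + 2/3 = 17/3
12 + 1/(17/3) = 12 + 3/17 = 207/17

207/17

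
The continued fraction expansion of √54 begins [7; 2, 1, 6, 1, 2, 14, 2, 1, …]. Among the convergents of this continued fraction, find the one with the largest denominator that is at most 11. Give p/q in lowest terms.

22/3

List convergents until the denominator exceeds the bound:
a_0 = 7: 7/1  (≤ bound)
a_1 = 2: 15/2  (≤ bound)
a_2 = 1: 22/3  (≤ bound)
a_3 = 6: 147/20  (> 11, stop)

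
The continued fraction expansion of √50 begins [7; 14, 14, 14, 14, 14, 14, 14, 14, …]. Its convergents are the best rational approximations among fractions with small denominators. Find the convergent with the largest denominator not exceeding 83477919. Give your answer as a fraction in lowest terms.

54608393/7722793

List convergents until the denominator exceeds the bound:
a_0 = 7: 7/1  (≤ bound)
a_1 = 14: 99/14  (≤ bound)
a_2 = 14: 1393/197  (≤ bound)
a_3 = 14: 19601/2772  (≤ bound)
a_4 = 14: 275807/39005  (≤ bound)
a_5 = 14: 3880899/548842  (≤ bound)
a_6 = 14: 54608393/7722793  (≤ bound)
a_7 = 14: 768398401/108667944  (> 83477919, stop)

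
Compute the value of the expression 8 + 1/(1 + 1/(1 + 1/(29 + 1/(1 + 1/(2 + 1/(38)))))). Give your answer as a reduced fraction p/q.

59039/6939

Starting at the tail and folding back:
Start with 38.
2 + 1/(38/1) = 2 + 1/38 = 77/38
1 + 1/(77/38) = 1 + 38/77 = 115/77
29 + 1/(115/77) = 29 + 77/115 = 3412/115
1 + 1/(3412/115) = 1 + 115/3412 = 3527/3412
1 + 1/(3527/3412) = 1 + 3412/3527 = 6939/3527
8 + 1/(6939/3527) = 8 + 3527/6939 = 59039/6939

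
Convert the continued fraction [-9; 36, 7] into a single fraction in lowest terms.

-2270/253

Start with 7.
36 + 1/(7/1) = 36 + 1/7 = 253/7
-9 + 1/(253/7) = -9 + 7/253 = -2270/253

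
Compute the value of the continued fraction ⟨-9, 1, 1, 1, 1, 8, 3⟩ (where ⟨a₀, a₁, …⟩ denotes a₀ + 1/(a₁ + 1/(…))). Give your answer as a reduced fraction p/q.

a_0 = -9: -9/1
a_1 = 1: -8/1
a_2 = 1: -17/2
a_3 = 1: -25/3
a_4 = 1: -42/5
a_5 = 8: -361/43
a_6 = 3: -1125/134

-1125/134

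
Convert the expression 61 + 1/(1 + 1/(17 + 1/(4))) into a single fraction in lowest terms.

Compute successive convergents:
a_0 = 61: 61/1
a_1 = 1: 62/1
a_2 = 17: 1115/18
a_3 = 4: 4522/73

4522/73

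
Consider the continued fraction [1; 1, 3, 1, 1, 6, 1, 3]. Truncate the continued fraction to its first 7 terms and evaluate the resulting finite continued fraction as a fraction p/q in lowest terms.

a_0 = 1: 1/1
a_1 = 1: 2/1
a_2 = 3: 7/4
a_3 = 1: 9/5
a_4 = 1: 16/9
a_5 = 6: 105/59
a_6 = 1: 121/68

121/68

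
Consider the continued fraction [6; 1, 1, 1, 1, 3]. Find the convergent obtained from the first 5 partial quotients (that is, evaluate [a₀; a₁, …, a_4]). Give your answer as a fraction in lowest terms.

Work from the innermost term outward:
Start with 1.
1 + 1/(1/1) = 1 + 1/1 = 2/1
1 + 1/(2/1) = 1 + 1/2 = 3/2
1 + 1/(3/2) = 1 + 2/3 = 5/3
6 + 1/(5/3) = 6 + 3/5 = 33/5

33/5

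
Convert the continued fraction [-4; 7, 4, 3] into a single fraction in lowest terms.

-363/94

Collapse the nested fraction from the inside out:
Start with 3.
4 + 1/(3/1) = 4 + 1/3 = 13/3
7 + 1/(13/3) = 7 + 3/13 = 94/13
-4 + 1/(94/13) = -4 + 13/94 = -363/94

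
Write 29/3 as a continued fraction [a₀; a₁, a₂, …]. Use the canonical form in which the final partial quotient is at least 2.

[9; 1, 2]

29 ÷ 3 → quotient 9, remainder 2
3 ÷ 2 → quotient 1, remainder 1
2 ÷ 1 → quotient 2, remainder 0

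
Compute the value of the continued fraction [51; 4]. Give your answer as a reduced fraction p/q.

Start with 4.
51 + 1/(4/1) = 51 + 1/4 = 205/4

205/4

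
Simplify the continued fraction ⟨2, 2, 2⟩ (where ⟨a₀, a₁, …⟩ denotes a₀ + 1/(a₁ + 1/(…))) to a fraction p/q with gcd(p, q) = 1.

Start with 2.
2 + 1/(2/1) = 2 + 1/2 = 5/2
2 + 1/(5/2) = 2 + 2/5 = 12/5

12/5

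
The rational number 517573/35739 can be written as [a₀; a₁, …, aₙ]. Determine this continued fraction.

517573 ÷ 35739 → quotient 14, remainder 17227
35739 ÷ 17227 → quotient 2, remainder 1285
17227 ÷ 1285 → quotient 13, remainder 522
1285 ÷ 522 → quotient 2, remainder 241
522 ÷ 241 → quotient 2, remainder 40
241 ÷ 40 → quotient 6, remainder 1
40 ÷ 1 → quotient 40, remainder 0

[14; 2, 13, 2, 2, 6, 40]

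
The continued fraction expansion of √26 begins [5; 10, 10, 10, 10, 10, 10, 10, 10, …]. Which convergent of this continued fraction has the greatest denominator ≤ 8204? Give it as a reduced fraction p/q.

5201/1020

a_0 = 5: 5/1  (≤ bound)
a_1 = 10: 51/10  (≤ bound)
a_2 = 10: 515/101  (≤ bound)
a_3 = 10: 5201/1020  (≤ bound)
a_4 = 10: 52525/10301  (> 8204, stop)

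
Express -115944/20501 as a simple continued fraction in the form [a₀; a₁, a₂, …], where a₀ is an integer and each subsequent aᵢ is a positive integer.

[-6; 2, 1, 9, 3, 4, 3, 16]

Apply division with remainder until the remainder is 0:
-115944 = -6·20501 + 7062, so a_0 = -6
20501 = 2·7062 + 6377, so a_1 = 2
7062 = 1·6377 + 685, so a_2 = 1
6377 = 9·685 + 212, so a_3 = 9
685 = 3·212 + 49, so a_4 = 3
212 = 4·49 + 16, so a_5 = 4
49 = 3·16 + 1, so a_6 = 3
16 = 16·1 + 0, so a_7 = 16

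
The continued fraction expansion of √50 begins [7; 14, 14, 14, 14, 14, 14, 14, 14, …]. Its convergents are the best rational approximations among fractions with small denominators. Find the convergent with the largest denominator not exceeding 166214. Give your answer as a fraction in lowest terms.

275807/39005

List convergents until the denominator exceeds the bound:
a_0 = 7: 7/1  (≤ bound)
a_1 = 14: 99/14  (≤ bound)
a_2 = 14: 1393/197  (≤ bound)
a_3 = 14: 19601/2772  (≤ bound)
a_4 = 14: 275807/39005  (≤ bound)
a_5 = 14: 3880899/548842  (> 166214, stop)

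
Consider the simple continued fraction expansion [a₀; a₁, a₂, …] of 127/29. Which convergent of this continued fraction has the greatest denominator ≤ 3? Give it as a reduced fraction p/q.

List convergents until the denominator exceeds the bound:
a_0 = 4: 4/1  (≤ bound)
a_1 = 2: 9/2  (≤ bound)
a_2 = 1: 13/3  (≤ bound)
a_3 = 1: 22/5  (> 3, stop)

13/3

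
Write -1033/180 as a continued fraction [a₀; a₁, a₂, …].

[-6; 3, 1, 4, 1, 7]

Run the Euclidean algorithm, recording each quotient:
-1033 = -6·180 + 47, so a_0 = -6
180 = 3·47 + 39, so a_1 = 3
47 = 1·39 + 8, so a_2 = 1
39 = 4·8 + 7, so a_3 = 4
8 = 1·7 + 1, so a_4 = 1
7 = 7·1 + 0, so a_5 = 7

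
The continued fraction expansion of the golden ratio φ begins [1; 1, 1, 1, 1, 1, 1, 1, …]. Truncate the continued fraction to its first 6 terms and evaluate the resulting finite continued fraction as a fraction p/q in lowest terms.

Compute successive convergents:
a_0 = 1: 1/1
a_1 = 1: 2/1
a_2 = 1: 3/2
a_3 = 1: 5/3
a_4 = 1: 8/5
a_5 = 1: 13/8

13/8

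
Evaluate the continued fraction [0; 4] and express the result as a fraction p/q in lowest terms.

Start with 4.
0 + 1/(4/1) = 0 + 1/4 = 1/4

1/4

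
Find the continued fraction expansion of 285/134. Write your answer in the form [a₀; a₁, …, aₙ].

⌊285/134⌋ = 2, remainder 17
⌊134/17⌋ = 7, remainder 15
⌊17/15⌋ = 1, remainder 2
⌊15/2⌋ = 7, remainder 1
⌊2/1⌋ = 2, remainder 0

[2; 7, 1, 7, 2]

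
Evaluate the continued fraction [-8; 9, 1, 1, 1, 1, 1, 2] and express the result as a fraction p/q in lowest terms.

Start with 2.
1 + 1/(2/1) = 1 + 1/2 = 3/2
1 + 1/(3/2) = 1 + 2/3 = 5/3
1 + 1/(5/3) = 1 + 3/5 = 8/5
1 + 1/(8/5) = 1 + 5/8 = 13/8
1 + 1/(13/8) = 1 + 8/13 = 21/13
9 + 1/(21/13) = 9 + 13/21 = 202/21
-8 + 1/(202/21) = -8 + 21/202 = -1595/202

-1595/202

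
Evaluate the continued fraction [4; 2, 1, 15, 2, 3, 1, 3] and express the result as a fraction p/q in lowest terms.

Work from the innermost term outward:
Start with 3.
1 + 1/(3/1) = 1 + 1/3 = 4/3
3 + 1/(4/3) = 3 + 3/4 = 15/4
2 + 1/(15/4) = 2 + 4/15 = 34/15
15 + 1/(34/15) = 15 + 15/34 = 525/34
1 + 1/(525/34) = 1 + 34/525 = 559/525
2 + 1/(559/525) = 2 + 525/559 = 1643/559
4 + 1/(1643/559) = 4 + 559/1643 = 7131/1643

7131/1643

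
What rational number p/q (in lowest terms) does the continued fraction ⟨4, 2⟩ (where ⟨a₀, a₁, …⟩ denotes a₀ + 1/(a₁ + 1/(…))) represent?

9/2

Build up convergents one term at a time:
a_0 = 4: 4/1
a_1 = 2: 9/2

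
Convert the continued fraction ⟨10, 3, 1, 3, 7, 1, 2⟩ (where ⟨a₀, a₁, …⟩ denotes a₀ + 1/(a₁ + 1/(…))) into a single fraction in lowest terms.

3665/357

Start with 2.
1 + 1/(2/1) = 1 + 1/2 = 3/2
7 + 1/(3/2) = 7 + 2/3 = 23/3
3 + 1/(23/3) = 3 + 3/23 = 72/23
1 + 1/(72/23) = 1 + 23/72 = 95/72
3 + 1/(95/72) = 3 + 72/95 = 357/95
10 + 1/(357/95) = 10 + 95/357 = 3665/357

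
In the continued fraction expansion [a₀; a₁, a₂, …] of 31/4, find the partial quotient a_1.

⌊31/4⌋ = 7, remainder 3
⌊4/3⌋ = 1, remainder 1

1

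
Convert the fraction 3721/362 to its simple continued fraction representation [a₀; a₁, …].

[10; 3, 1, 1, 2, 2, 8]

Run the Euclidean algorithm, recording each quotient:
⌊3721/362⌋ = 10, remainder 101
⌊362/101⌋ = 3, remainder 59
⌊101/59⌋ = 1, remainder 42
⌊59/42⌋ = 1, remainder 17
⌊42/17⌋ = 2, remainder 8
⌊17/8⌋ = 2, remainder 1
⌊8/1⌋ = 8, remainder 0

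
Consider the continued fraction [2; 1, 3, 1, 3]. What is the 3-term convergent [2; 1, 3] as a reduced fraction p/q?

11/4

Start with 3.
1 + 1/(3/1) = 1 + 1/3 = 4/3
2 + 1/(4/3) = 2 + 3/4 = 11/4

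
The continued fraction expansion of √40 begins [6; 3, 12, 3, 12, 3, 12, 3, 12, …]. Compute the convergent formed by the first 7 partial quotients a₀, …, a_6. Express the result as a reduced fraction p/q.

337434/53353

Compute successive convergents:
a_0 = 6: 6/1
a_1 = 3: 19/3
a_2 = 12: 234/37
a_3 = 3: 721/114
a_4 = 12: 8886/1405
a_5 = 3: 27379/4329
a_6 = 12: 337434/53353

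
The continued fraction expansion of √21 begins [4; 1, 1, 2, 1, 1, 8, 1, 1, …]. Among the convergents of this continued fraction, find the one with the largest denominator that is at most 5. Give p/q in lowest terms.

23/5

a_0 = 4: 4/1  (≤ bound)
a_1 = 1: 5/1  (≤ bound)
a_2 = 1: 9/2  (≤ bound)
a_3 = 2: 23/5  (≤ bound)
a_4 = 1: 32/7  (> 5, stop)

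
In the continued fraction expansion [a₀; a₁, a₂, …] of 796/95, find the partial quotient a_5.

3

Repeatedly divide and take the remainder:
796 ÷ 95 → quotient 8, remainder 36
95 ÷ 36 → quotient 2, remainder 23
36 ÷ 23 → quotient 1, remainder 13
23 ÷ 13 → quotient 1, remainder 10
13 ÷ 10 → quotient 1, remainder 3
10 ÷ 3 → quotient 3, remainder 1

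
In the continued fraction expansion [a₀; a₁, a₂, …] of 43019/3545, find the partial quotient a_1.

7

43019 = 12·3545 + 479, so a_0 = 12
3545 = 7·479 + 192, so a_1 = 7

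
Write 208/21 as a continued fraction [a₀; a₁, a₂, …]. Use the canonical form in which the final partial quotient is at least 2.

[9; 1, 9, 2]

⌊208/21⌋ = 9, remainder 19
⌊21/19⌋ = 1, remainder 2
⌊19/2⌋ = 9, remainder 1
⌊2/1⌋ = 2, remainder 0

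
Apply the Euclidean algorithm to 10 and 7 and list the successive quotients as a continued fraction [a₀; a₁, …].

[1; 2, 3]

Run the Euclidean algorithm, recording each quotient:
⌊10/7⌋ = 1, remainder 3
⌊7/3⌋ = 2, remainder 1
⌊3/1⌋ = 3, remainder 0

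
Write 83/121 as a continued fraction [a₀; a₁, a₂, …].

⌊83/121⌋ = 0, remainder 83
⌊121/83⌋ = 1, remainder 38
⌊83/38⌋ = 2, remainder 7
⌊38/7⌋ = 5, remainder 3
⌊7/3⌋ = 2, remainder 1
⌊3/1⌋ = 3, remainder 0

[0; 1, 2, 5, 2, 3]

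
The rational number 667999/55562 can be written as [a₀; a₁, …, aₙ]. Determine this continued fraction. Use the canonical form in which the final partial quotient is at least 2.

667999 = 12·55562 + 1255, so a_0 = 12
55562 = 44·1255 + 342, so a_1 = 44
1255 = 3·342 + 229, so a_2 = 3
342 = 1·229 + 113, so a_3 = 1
229 = 2·113 + 3, so a_4 = 2
113 = 37·3 + 2, so a_5 = 37
3 = 1·2 + 1, so a_6 = 1
2 = 2·1 + 0, so a_7 = 2

[12; 44, 3, 1, 2, 37, 1, 2]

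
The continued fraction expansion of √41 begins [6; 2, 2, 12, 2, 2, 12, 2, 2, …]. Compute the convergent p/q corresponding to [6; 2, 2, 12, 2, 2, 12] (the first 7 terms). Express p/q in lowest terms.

Collapse the nested fraction from the inside out:
Start with 12.
2 + 1/(12/1) = 2 + 1/12 = 25/12
2 + 1/(25/12) = 2 + 12/25 = 62/25
12 + 1/(62/25) = 12 + 25/62 = 769/62
2 + 1/(769/62) = 2 + 62/769 = 1600/769
2 + 1/(1600/769) = 2 + 769/1600 = 3969/1600
6 + 1/(3969/1600) = 6 + 1600/3969 = 25414/3969

25414/3969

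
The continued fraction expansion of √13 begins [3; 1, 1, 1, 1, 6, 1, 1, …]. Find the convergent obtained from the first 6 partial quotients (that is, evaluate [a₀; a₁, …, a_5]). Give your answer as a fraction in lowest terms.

119/33

Collapse the nested fraction from the inside out:
Start with 6.
1 + 1/(6/1) = 1 + 1/6 = 7/6
1 + 1/(7/6) = 1 + 6/7 = 13/7
1 + 1/(13/7) = 1 + 7/13 = 20/13
1 + 1/(20/13) = 1 + 13/20 = 33/20
3 + 1/(33/20) = 3 + 20/33 = 119/33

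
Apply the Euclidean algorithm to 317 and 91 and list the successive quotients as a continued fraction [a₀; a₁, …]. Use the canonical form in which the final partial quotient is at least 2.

[3; 2, 14, 1, 2]

317 = 3·91 + 44, so a_0 = 3
91 = 2·44 + 3, so a_1 = 2
44 = 14·3 + 2, so a_2 = 14
3 = 1·2 + 1, so a_3 = 1
2 = 2·1 + 0, so a_4 = 2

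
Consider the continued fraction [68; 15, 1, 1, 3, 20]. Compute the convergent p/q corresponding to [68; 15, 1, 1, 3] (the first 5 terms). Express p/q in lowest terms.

Collapse the nested fraction from the inside out:
Start with 3.
1 + 1/(3/1) = 1 + 1/3 = 4/3
1 + 1/(4/3) = 1 + 3/4 = 7/4
15 + 1/(7/4) = 15 + 4/7 = 109/7
68 + 1/(109/7) = 68 + 7/109 = 7419/109

7419/109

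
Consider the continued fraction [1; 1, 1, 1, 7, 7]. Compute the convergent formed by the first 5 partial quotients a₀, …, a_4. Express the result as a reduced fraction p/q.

38/23

Collapse the nested fraction from the inside out:
Start with 7.
1 + 1/(7/1) = 1 + 1/7 = 8/7
1 + 1/(8/7) = 1 + 7/8 = 15/8
1 + 1/(15/8) = 1 + 8/15 = 23/15
1 + 1/(23/15) = 1 + 15/23 = 38/23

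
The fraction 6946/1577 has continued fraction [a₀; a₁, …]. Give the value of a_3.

⌊6946/1577⌋ = 4, remainder 638
⌊1577/638⌋ = 2, remainder 301
⌊638/301⌋ = 2, remainder 36
⌊301/36⌋ = 8, remainder 13

8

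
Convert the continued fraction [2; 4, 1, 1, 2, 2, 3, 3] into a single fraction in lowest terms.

1373/619

Start with 3.
3 + 1/(3/1) = 3 + 1/3 = 10/3
2 + 1/(10/3) = 2 + 3/10 = 23/10
2 + 1/(23/10) = 2 + 10/23 = 56/23
1 + 1/(56/23) = 1 + 23/56 = 79/56
1 + 1/(79/56) = 1 + 56/79 = 135/79
4 + 1/(135/79) = 4 + 79/135 = 619/135
2 + 1/(619/135) = 2 + 135/619 = 1373/619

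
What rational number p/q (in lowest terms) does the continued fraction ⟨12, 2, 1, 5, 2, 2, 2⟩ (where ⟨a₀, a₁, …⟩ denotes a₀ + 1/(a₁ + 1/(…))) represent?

Use the convergent recurrence hₖ = aₖ·hₖ₋₁ + hₖ₋₂ (and likewise for the denominators kₖ):
a_0 = 12: 12/1
a_1 = 2: 25/2
a_2 = 1: 37/3
a_3 = 5: 210/17
a_4 = 2: 457/37
a_5 = 2: 1124/91
a_6 = 2: 2705/219

2705/219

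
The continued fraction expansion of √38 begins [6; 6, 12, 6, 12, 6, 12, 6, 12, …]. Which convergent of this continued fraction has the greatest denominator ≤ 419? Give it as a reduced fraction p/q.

450/73

a_0 = 6: 6/1  (≤ bound)
a_1 = 6: 37/6  (≤ bound)
a_2 = 12: 450/73  (≤ bound)
a_3 = 6: 2737/444  (> 419, stop)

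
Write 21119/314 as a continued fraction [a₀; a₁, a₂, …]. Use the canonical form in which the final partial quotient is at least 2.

Run the Euclidean algorithm, recording each quotient:
21119 = 67·314 + 81, so a_0 = 67
314 = 3·81 + 71, so a_1 = 3
81 = 1·71 + 10, so a_2 = 1
71 = 7·10 + 1, so a_3 = 7
10 = 10·1 + 0, so a_4 = 10

[67; 3, 1, 7, 10]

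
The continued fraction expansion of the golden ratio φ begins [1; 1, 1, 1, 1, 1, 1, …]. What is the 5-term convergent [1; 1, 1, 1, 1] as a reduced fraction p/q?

Use the convergent recurrence hₖ = aₖ·hₖ₋₁ + hₖ₋₂ (and likewise for the denominators kₖ):
a_0 = 1: 1/1
a_1 = 1: 2/1
a_2 = 1: 3/2
a_3 = 1: 5/3
a_4 = 1: 8/5

8/5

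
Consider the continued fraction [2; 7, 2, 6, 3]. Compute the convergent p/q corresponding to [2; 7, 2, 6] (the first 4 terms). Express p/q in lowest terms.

207/97

a_0 = 2: 2/1
a_1 = 7: 15/7
a_2 = 2: 32/15
a_3 = 6: 207/97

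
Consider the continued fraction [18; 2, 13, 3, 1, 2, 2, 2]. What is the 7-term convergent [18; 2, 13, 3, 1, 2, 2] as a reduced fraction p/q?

Work from the innermost term outward:
Start with 2.
2 + 1/(2/1) = 2 + 1/2 = 5/2
1 + 1/(5/2) = 1 + 2/5 = 7/5
3 + 1/(7/5) = 3 + 5/7 = 26/7
13 + 1/(26/7) = 13 + 7/26 = 345/26
2 + 1/(345/26) = 2 + 26/345 = 716/345
18 + 1/(716/345) = 18 + 345/716 = 13233/716

13233/716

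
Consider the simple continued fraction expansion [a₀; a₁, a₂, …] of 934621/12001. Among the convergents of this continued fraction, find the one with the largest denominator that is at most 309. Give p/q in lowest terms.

10903/140

a_0 = 77: 77/1  (≤ bound)
a_1 = 1: 78/1  (≤ bound)
a_2 = 7: 623/8  (≤ bound)
a_3 = 4: 2570/33  (≤ bound)
a_4 = 4: 10903/140  (≤ bound)
a_5 = 2: 24376/313  (> 309, stop)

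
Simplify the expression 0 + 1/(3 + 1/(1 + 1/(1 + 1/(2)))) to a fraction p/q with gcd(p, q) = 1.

5/18

Compute successive convergents:
a_0 = 0: 0/1
a_1 = 3: 1/3
a_2 = 1: 1/4
a_3 = 1: 2/7
a_4 = 2: 5/18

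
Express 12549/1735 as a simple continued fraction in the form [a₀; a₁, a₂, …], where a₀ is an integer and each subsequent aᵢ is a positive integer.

[7; 4, 3, 2, 1, 1, 7, 3]

Run the Euclidean algorithm, recording each quotient:
⌊12549/1735⌋ = 7, remainder 404
⌊1735/404⌋ = 4, remainder 119
⌊404/119⌋ = 3, remainder 47
⌊119/47⌋ = 2, remainder 25
⌊47/25⌋ = 1, remainder 22
⌊25/22⌋ = 1, remainder 3
⌊22/3⌋ = 7, remainder 1
⌊3/1⌋ = 3, remainder 0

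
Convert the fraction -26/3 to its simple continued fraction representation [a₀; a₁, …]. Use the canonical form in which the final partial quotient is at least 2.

[-9; 3]

Run the Euclidean algorithm, recording each quotient:
-26 ÷ 3 → quotient -9, remainder 1
3 ÷ 1 → quotient 3, remainder 0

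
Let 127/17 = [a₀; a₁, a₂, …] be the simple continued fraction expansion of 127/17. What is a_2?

⌊127/17⌋ = 7, remainder 8
⌊17/8⌋ = 2, remainder 1
⌊8/1⌋ = 8, remainder 0

8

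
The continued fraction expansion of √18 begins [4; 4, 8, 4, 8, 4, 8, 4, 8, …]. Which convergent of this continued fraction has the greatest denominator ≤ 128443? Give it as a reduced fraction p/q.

161564/38081

a_0 = 4: 4/1  (≤ bound)
a_1 = 4: 17/4  (≤ bound)
a_2 = 8: 140/33  (≤ bound)
a_3 = 4: 577/136  (≤ bound)
a_4 = 8: 4756/1121  (≤ bound)
a_5 = 4: 19601/4620  (≤ bound)
a_6 = 8: 161564/38081  (≤ bound)
a_7 = 4: 665857/156944  (> 128443, stop)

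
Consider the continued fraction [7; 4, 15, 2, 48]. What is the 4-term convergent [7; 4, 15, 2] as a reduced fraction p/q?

Start with 2.
15 + 1/(2/1) = 15 + 1/2 = 31/2
4 + 1/(31/2) = 4 + 2/31 = 126/31
7 + 1/(126/31) = 7 + 31/126 = 913/126

913/126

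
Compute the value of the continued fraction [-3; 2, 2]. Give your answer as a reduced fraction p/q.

Work from the innermost term outward:
Start with 2.
2 + 1/(2/1) = 2 + 1/2 = 5/2
-3 + 1/(5/2) = -3 + 2/5 = -13/5

-13/5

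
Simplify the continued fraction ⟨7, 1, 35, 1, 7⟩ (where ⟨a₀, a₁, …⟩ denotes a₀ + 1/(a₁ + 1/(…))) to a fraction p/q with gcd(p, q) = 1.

Start with 7.
1 + 1/(7/1) = 1 + 1/7 = 8/7
35 + 1/(8/7) = 35 + 7/8 = 287/8
1 + 1/(287/8) = 1 + 8/287 = 295/287
7 + 1/(295/287) = 7 + 287/295 = 2352/295

2352/295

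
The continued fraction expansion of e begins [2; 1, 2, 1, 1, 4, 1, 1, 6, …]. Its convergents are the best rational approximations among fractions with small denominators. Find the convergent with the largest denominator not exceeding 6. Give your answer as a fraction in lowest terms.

a_0 = 2: 2/1  (≤ bound)
a_1 = 1: 3/1  (≤ bound)
a_2 = 2: 8/3  (≤ bound)
a_3 = 1: 11/4  (≤ bound)
a_4 = 1: 19/7  (> 6, stop)

11/4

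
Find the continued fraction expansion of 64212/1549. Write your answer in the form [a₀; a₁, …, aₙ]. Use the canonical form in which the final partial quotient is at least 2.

[41; 2, 4, 1, 10, 1, 11]

64212 = 41·1549 + 703, so a_0 = 41
1549 = 2·703 + 143, so a_1 = 2
703 = 4·143 + 131, so a_2 = 4
143 = 1·131 + 12, so a_3 = 1
131 = 10·12 + 11, so a_4 = 10
12 = 1·11 + 1, so a_5 = 1
11 = 11·1 + 0, so a_6 = 11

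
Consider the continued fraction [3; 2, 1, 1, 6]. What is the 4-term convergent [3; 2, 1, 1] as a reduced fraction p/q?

Use the convergent recurrence hₖ = aₖ·hₖ₋₁ + hₖ₋₂ (and likewise for the denominators kₖ):
a_0 = 3: 3/1
a_1 = 2: 7/2
a_2 = 1: 10/3
a_3 = 1: 17/5

17/5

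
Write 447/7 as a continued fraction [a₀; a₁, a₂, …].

Run the Euclidean algorithm, recording each quotient:
⌊447/7⌋ = 63, remainder 6
⌊7/6⌋ = 1, remainder 1
⌊6/1⌋ = 6, remainder 0

[63; 1, 6]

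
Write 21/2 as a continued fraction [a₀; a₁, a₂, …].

[10; 2]

Run the Euclidean algorithm, recording each quotient:
⌊21/2⌋ = 10, remainder 1
⌊2/1⌋ = 2, remainder 0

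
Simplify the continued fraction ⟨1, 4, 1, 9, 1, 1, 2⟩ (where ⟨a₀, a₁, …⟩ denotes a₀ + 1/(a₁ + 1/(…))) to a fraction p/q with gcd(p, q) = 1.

Start with 2.
1 + 1/(2/1) = 1 + 1/2 = 3/2
1 + 1/(3/2) = 1 + 2/3 = 5/3
9 + 1/(5/3) = 9 + 3/5 = 48/5
1 + 1/(48/5) = 1 + 5/48 = 53/48
4 + 1/(53/48) = 4 + 48/53 = 260/53
1 + 1/(260/53) = 1 + 53/260 = 313/260

313/260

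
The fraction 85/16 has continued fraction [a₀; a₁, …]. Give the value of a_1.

3

85 ÷ 16 → quotient 5, remainder 5
16 ÷ 5 → quotient 3, remainder 1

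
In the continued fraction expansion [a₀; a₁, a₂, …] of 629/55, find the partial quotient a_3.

Repeatedly divide and take the remainder:
⌊629/55⌋ = 11, remainder 24
⌊55/24⌋ = 2, remainder 7
⌊24/7⌋ = 3, remainder 3
⌊7/3⌋ = 2, remainder 1

2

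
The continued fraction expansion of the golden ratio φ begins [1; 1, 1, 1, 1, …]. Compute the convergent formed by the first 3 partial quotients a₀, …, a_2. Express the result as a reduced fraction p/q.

3/2

a_0 = 1: 1/1
a_1 = 1: 2/1
a_2 = 1: 3/2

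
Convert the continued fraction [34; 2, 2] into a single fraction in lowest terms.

172/5

Start with 2.
2 + 1/(2/1) = 2 + 1/2 = 5/2
34 + 1/(5/2) = 34 + 2/5 = 172/5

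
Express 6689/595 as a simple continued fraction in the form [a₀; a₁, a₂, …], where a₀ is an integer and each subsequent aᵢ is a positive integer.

⌊6689/595⌋ = 11, remainder 144
⌊595/144⌋ = 4, remainder 19
⌊144/19⌋ = 7, remainder 11
⌊19/11⌋ = 1, remainder 8
⌊11/8⌋ = 1, remainder 3
⌊8/3⌋ = 2, remainder 2
⌊3/2⌋ = 1, remainder 1
⌊2/1⌋ = 2, remainder 0

[11; 4, 7, 1, 1, 2, 1, 2]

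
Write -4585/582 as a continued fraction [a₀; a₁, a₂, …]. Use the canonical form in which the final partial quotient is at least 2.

[-8; 8, 5, 14]

-4585 ÷ 582 → quotient -8, remainder 71
582 ÷ 71 → quotient 8, remainder 14
71 ÷ 14 → quotient 5, remainder 1
14 ÷ 1 → quotient 14, remainder 0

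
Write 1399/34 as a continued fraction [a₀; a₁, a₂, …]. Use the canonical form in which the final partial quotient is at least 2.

[41; 6, 1, 4]

Apply division with remainder until the remainder is 0:
1399 ÷ 34 → quotient 41, remainder 5
34 ÷ 5 → quotient 6, remainder 4
5 ÷ 4 → quotient 1, remainder 1
4 ÷ 1 → quotient 4, remainder 0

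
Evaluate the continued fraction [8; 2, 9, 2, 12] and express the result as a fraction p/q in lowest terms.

Collapse the nested fraction from the inside out:
Start with 12.
2 + 1/(12/1) = 2 + 1/12 = 25/12
9 + 1/(25/12) = 9 + 12/25 = 237/25
2 + 1/(237/25) = 2 + 25/237 = 499/237
8 + 1/(499/237) = 8 + 237/499 = 4229/499

4229/499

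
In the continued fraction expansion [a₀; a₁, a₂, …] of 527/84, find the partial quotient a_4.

527 = 6·84 + 23, so a_0 = 6
84 = 3·23 + 15, so a_1 = 3
23 = 1·15 + 8, so a_2 = 1
15 = 1·8 + 7, so a_3 = 1
8 = 1·7 + 1, so a_4 = 1

1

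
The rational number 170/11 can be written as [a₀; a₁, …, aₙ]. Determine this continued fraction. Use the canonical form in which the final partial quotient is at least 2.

Run the Euclidean algorithm, recording each quotient:
170 = 15·11 + 5, so a_0 = 15
11 = 2·5 + 1, so a_1 = 2
5 = 5·1 + 0, so a_2 = 5

[15; 2, 5]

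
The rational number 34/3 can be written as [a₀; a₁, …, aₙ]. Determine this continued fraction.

[11; 3]

34 = 11·3 + 1, so a_0 = 11
3 = 3·1 + 0, so a_1 = 3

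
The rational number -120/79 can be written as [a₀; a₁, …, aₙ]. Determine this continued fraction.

[-2; 2, 12, 1, 2]

-120 = -2·79 + 38, so a_0 = -2
79 = 2·38 + 3, so a_1 = 2
38 = 12·3 + 2, so a_2 = 12
3 = 1·2 + 1, so a_3 = 1
2 = 2·1 + 0, so a_4 = 2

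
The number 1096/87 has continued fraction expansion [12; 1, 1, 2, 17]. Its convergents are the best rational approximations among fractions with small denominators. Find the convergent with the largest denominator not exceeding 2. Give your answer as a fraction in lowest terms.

25/2

a_0 = 12: 12/1  (≤ bound)
a_1 = 1: 13/1  (≤ bound)
a_2 = 1: 25/2  (≤ bound)
a_3 = 2: 63/5  (> 2, stop)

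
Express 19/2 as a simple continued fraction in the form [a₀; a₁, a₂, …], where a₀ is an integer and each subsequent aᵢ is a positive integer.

19 ÷ 2 → quotient 9, remainder 1
2 ÷ 1 → quotient 2, remainder 0

[9; 2]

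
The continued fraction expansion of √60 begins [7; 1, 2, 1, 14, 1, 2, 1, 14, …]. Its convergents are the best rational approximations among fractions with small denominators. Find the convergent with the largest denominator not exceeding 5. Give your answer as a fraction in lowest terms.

31/4

List convergents until the denominator exceeds the bound:
a_0 = 7: 7/1  (≤ bound)
a_1 = 1: 8/1  (≤ bound)
a_2 = 2: 23/3  (≤ bound)
a_3 = 1: 31/4  (≤ bound)
a_4 = 14: 457/59  (> 5, stop)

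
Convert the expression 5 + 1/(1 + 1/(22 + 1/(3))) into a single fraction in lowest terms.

Use the convergent recurrence hₖ = aₖ·hₖ₋₁ + hₖ₋₂ (and likewise for the denominators kₖ):
a_0 = 5: 5/1
a_1 = 1: 6/1
a_2 = 22: 137/23
a_3 = 3: 417/70

417/70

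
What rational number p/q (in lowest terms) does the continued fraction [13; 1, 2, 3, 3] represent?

452/33

Start with 3.
3 + 1/(3/1) = 3 + 1/3 = 10/3
2 + 1/(10/3) = 2 + 3/10 = 23/10
1 + 1/(23/10) = 1 + 10/23 = 33/23
13 + 1/(33/23) = 13 + 23/33 = 452/33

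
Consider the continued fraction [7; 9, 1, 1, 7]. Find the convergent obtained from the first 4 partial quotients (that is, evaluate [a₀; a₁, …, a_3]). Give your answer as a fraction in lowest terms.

Start with 1.
1 + 1/(1/1) = 1 + 1/1 = 2/1
9 + 1/(2/1) = 9 + 1/2 = 19/2
7 + 1/(19/2) = 7 + 2/19 = 135/19

135/19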